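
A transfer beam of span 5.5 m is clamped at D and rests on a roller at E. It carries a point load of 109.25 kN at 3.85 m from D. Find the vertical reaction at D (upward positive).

R_D = 47.69 kN

Remove the prop at E; the released (primary) structure is a cantilever built in at D.
Free-end deflection of the primary structure under the applied loading (downward +):
  point load 109.25 at a = 3.85: Pa²(3L − a)/(6EI) = 3414/EI
Flexibility coefficient — unit upward force at E: δ_{EE} = L³/(3EI) = 55.46/EI.
The prop prevents deflection at E: R_E = δ_0/δ_{EE} = 3414/55.46 = 61.56 kN.
Vertical equilibrium: R_D = ΣP − R_E = 109.2 − 61.56 = 47.69 kN.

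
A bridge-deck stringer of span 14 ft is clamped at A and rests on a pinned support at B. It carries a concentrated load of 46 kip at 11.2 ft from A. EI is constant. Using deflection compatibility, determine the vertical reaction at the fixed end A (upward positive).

R_A = 13.62 kip

Choose R_B as the redundant. The primary structure is the cantilever fixed at A.
Primary-structure tip deflection at B by superposition:
  point load 46 at a = 11.2: Pa²(3L − a)/(6EI) = 29621/EI
Tip deflection under a unit load at B: L³/(3EI) = 914.7/EI.
The prop prevents deflection at B: R_B = δ_0/δ_{BB} = 29621/914.7 = 32.38 kip.
Vertical equilibrium: R_A = ΣP − R_B = 46 − 32.38 = 13.62 kip.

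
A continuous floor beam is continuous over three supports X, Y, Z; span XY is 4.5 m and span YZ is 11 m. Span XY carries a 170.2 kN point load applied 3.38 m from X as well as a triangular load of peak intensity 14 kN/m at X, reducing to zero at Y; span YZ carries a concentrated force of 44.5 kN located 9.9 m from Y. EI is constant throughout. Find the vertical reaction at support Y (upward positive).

Take M_Y as the redundant. Released structure: two simple spans XY and YZ with a hinge at Y.
End slopes at the hinge Y, treating each span as simply supported:
  span XY: point load 170.2 at a = 3.38: Pab(L + a)/(6LEI) = 188/EI
  span XY: triangular load, peak 14: 7w₀L³/(360EI) = 24.81/EI
  span YZ: point load 44.5 at a = 9.9: Pab(L + b)/(6LEI) = 88.84/EI
  relative rotation θ_0 = (212.8 + 88.84)/EI = 301.7/EI
A unit hogging moment at Y produces rotation L₁/(3EI) + L₂/(3EI) = 5.167/EI.
Slope continuity at Y: θ_0 = M_Y·5.167/EI, so M_Y = 301.7/5.167 = 58.39 kN·m (hogging).
Span XY, ΣM about X with M_Y applied at Y: R_Y^{XY}·4.5 = 622.5 + 58.39, so R_Y^{XY} = 151.3 kN and R_X = 201.7 − 151.3 = 50.38 kN.
Span YZ, ΣM about Z: R_Y^{YZ}·11 = 48.95 + 58.39, so R_Y^{YZ} = 9.758 kN and R_Z = 44.5 − 9.758 = 34.74 kN.
R_Y = 151.3 + 9.758 = 161.1 kN.

R_Y = 161.1 kN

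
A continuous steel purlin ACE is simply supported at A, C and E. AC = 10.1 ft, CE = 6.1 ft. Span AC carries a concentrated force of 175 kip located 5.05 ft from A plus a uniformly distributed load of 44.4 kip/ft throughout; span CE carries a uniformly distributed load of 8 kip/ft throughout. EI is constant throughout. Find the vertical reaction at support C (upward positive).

R_C = 486.9 kip

Take M_C as the redundant. Released structure: two simple spans AC and CE with a hinge at C.
Rotations at C on the released spans (each span's end-slope, ×1/EI):
  span AC: point load 175 at a = 5.05: Pab(L + a)/(6LEI) = 1116/EI
  span AC: UDL 44.4: wL³/(24EI) = 1906/EI
  span CE: UDL 8: wL³/(24EI) = 75.66/EI
  relative rotation θ_0 = (3022 + 75.66)/EI = 3097/EI
A unit hogging moment at C produces rotation L₁/(3EI) + L₂/(3EI) = 5.4/EI.
Slope continuity at C: θ_0 = M_C·5.4/EI, so M_C = 3097/5.4 = 573.6 kip·ft (hogging).
Span AC, ΣM about A with M_C applied at C: R_C^{AC}·10.1 = 3148 + 573.6, so R_C^{AC} = 368.5 kip and R_A = 623.4 − 368.5 = 254.9 kip.
Span CE, ΣM about E: R_C^{CE}·6.1 = 148.8 + 573.6, so R_C^{CE} = 118.4 kip and R_E = 48.8 − 118.4 = -69.63 kip.
R_C = 368.5 + 118.4 = 486.9 kip.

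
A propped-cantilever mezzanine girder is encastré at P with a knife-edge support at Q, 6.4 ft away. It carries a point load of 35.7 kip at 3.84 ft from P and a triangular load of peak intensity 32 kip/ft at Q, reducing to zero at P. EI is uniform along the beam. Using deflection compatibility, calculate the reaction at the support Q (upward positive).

Take the reaction at Q as the redundant and release it; the primary structure is a cantilever fixed at P.
Free-end deflection of the primary structure under the applied loading (downward +):
  point load 35.7 at a = 3.84: Pa²(3L − a)/(6EI) = 1348/EI
  triangular load, peak 32 at the free end: 11w₀L⁴/(120EI) = 4921/EI
  δ_0 = 6269/EI
Flexibility coefficient — unit upward force at Q: δ_{QQ} = L³/(3EI) = 87.38/EI.
The prop prevents deflection at Q: R_Q = δ_0/δ_{QQ} = 6269/87.38 = 71.74 kip.

R_Q = 71.74 kip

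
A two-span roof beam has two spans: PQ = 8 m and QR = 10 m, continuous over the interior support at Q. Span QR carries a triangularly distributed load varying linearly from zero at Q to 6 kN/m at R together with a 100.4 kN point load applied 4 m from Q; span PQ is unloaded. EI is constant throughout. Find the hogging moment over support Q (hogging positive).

Take M_Q as the redundant. Released structure: two simple spans PQ and QR with a hinge at Q.
Rotations at Q on the released spans (each span's end-slope, ×1/EI):
  span QR: triangular load, peak 6: 7w₀L³/(360EI) = 116.7/EI
  span QR: point load 100.4 at a = 4: Pab(L + b)/(6LEI) = 642.6/EI
  relative rotation θ_0 = (0 + 759.2)/EI = 759.2/EI
A unit hogging moment at Q produces rotation L₁/(3EI) + L₂/(3EI) = 6/EI.
Slope continuity at Q: θ_0 = M_Q·6/EI, so M_Q = 759.2/6 = 126.5 kN·m (hogging).

M_Q = 126.5 kN·m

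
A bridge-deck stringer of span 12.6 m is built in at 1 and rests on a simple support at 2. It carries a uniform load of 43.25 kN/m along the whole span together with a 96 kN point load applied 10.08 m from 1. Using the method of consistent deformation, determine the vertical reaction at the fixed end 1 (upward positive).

R_1 = 369 kN

Release the roller at 2. Primary structure: cantilever fixed at 1.
Downward deflection at the released point 2 due to the loads:
  UDL 43.25: wL⁴/(8EI) = 136263/EI
  point load 96 at a = 10.08: Pa²(3L − a)/(6EI) = 45064/EI
  δ_0 = 181328/EI
Tip deflection under a unit load at 2: L³/(3EI) = 666.8/EI.
Compatibility at 2: δ_0 − R_2·δ_{22} = 0, so R_2 = 181328/666.8 = 271.9 kN.
Vertical equilibrium: R_1 = ΣP − R_2 = 641 − 271.9 = 369 kN.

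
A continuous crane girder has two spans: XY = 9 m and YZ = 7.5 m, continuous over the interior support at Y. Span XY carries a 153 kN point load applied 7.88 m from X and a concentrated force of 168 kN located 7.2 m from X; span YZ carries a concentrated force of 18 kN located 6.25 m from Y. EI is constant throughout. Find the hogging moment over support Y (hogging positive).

M_Y = 200.5 kN·m

Take M_Y as the redundant. Released structure: two simple spans XY and YZ with a hinge at Y.
Discontinuity in slope at Y on the released structure — sum the simple-span end rotations:
  span XY: point load 153 at a = 7.88: Pab(L + a)/(6LEI) = 422.1/EI
  span XY: point load 168 at a = 7.2: Pab(L + a)/(6LEI) = 653.2/EI
  span YZ: point load 18 at a = 6.25: Pab(L + b)/(6LEI) = 27.34/EI
  relative rotation θ_0 = (1075 + 27.34)/EI = 1103/EI
A unit hogging moment at Y produces rotation L₁/(3EI) + L₂/(3EI) = 5.5/EI.
Slope continuity at Y: θ_0 = M_Y·5.5/EI, so M_Y = 1103/5.5 = 200.5 kN·m (hogging).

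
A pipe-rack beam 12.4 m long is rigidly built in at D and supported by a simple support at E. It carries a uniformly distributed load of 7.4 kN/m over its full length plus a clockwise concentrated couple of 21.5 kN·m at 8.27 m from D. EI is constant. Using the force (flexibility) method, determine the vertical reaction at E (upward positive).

R_E = 36.72 kN

Release the roller at E. Primary structure: cantilever fixed at D.
Downward deflection at the released point E due to the loads:
  UDL 7.4: wL⁴/(8EI) = 21869/EI
  clockwise couple 21.5 at a = 8.27: M₀a(2L − a)/(2EI) = 1470/EI
  δ_0 = 23339/EI
Tip deflection under a unit load at E: L³/(3EI) = 635.5/EI.
Compatibility at E: δ_0 − R_E·δ_{EE} = 0, so R_E = 23339/635.5 = 36.72 kN.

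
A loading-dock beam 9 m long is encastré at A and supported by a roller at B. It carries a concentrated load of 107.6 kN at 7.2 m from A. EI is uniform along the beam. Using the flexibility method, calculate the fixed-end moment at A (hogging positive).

Release the roller at B. Primary structure: cantilever fixed at A.
Primary-structure tip deflection at B by superposition:
  point load 107.6 at a = 7.2: Pa²(3L − a)/(6EI) = 18407/EI
Tip deflection under a unit load at B: L³/(3EI) = 243/EI.
Compatibility at B: δ_0 − R_B·δ_{BB} = 0, so R_B = 18407/243 = 75.75 kN.
Moment equilibrium about A: M_A = Σ(load moments about A) − R_B·L = 774.7 − 75.75×9 = 92.97 kN·m.

M_A = 92.97 kN·m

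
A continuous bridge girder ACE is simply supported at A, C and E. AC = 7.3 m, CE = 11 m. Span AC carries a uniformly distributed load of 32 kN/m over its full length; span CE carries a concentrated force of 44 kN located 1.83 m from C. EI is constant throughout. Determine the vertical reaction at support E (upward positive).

Insert a hinge at C; M_C is the redundant, and each span becomes simply supported.
Rotations at C on the released spans (each span's end-slope, ×1/EI):
  span AC: UDL 32: wL³/(24EI) = 518.7/EI
  span CE: point load 44 at a = 1.83: Pab(L + b)/(6LEI) = 225.6/EI
  relative rotation θ_0 = (518.7 + 225.6)/EI = 744.3/EI
A unit hogging moment at C produces rotation L₁/(3EI) + L₂/(3EI) = 6.1/EI.
Slope continuity at C: θ_0 = M_C·6.1/EI, so M_C = 744.3/6.1 = 122 kN·m (hogging).
Span CE, ΣM about E: R_C^{CE}·11 = 403.5 + 122, so R_C^{CE} = 47.77 kN and R_E = 44 − 47.77 = -3.773 kN.

R_E = -3.773 kN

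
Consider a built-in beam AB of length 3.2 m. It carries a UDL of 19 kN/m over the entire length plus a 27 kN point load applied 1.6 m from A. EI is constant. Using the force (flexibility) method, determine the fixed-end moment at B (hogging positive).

M_B = 27.01 kN·m

Take the two fixed-end moments M_A, M_B as redundants; the released structure is the simple span AB.
End rotations of the released simple span under the applied load (×1/EI):
  at A: UDL 19: wL³/(24EI) = 25.94/EI
  at B: UDL 19: wL³/(24EI) = 25.94/EI
  at A: point load 27 at a = 1.6: Pab(L + b)/(6LEI) = 17.28/EI
  at B: point load 27 at a = 1.6: Pab(L + a)/(6LEI) = 17.28/EI
  θ_A0 = 43.22/EI,  θ_B0 = 43.22/EI
Flexibility coefficients: a unit moment at one end gives L/(3EI) there and L/(6EI) at the far end, so f₁₁ = f₂₂ = 1.067/EI and f₁₂ = f₂₁ = 0.5333/EI.
Compatibility — zero rotation at each built-in end:
  1.067 M_A + 0.5333 M_B = 43.22
  0.5333 M_A + 1.067 M_B = 43.22
Solving the pair gives M_A = 27.01 kN·m and M_B = 27.01 kN·m (hogging).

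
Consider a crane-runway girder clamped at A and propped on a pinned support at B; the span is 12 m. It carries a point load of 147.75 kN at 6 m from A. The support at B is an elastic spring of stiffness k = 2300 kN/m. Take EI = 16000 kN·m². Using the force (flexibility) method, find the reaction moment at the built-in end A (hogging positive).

Take the reaction at B as the redundant and release it; the primary structure is a cantilever fixed at A.
Primary-structure tip deflection at B by superposition:
  point load 147.75 at a = 6: Pa²(3L − a)/(6EI) = 26595/EI
Tip deflection under a unit load at B: L³/(3EI) = 576/EI.
With EI = 16000 kN·m²: δ_0 = 1.6622 m and δ_{BB} = 0.036 m/kN.
Compatibility — the spring shortens by R_B/k under the reaction it provides: δ_0 − R_B·δ_{BB} = R_B/k. With 1/k = 0.000435 m/kN, R_B = δ_0 / (δ_{BB} + 1/k) = 1.6622 / (0.036 + 0.000435) = 45.62 kN.
Moment equilibrium about A: M_A = Σ(load moments about A) − R_B·L = 886.5 − 45.62×12 = 339 kN·m.

M_A = 339 kN·m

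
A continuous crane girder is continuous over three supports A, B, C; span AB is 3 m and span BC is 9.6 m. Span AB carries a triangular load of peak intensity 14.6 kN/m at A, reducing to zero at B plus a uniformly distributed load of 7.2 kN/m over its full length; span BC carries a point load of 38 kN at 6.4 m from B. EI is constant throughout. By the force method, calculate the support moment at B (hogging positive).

Insert a hinge at B; M_B is the redundant, and each span becomes simply supported.
Discontinuity in slope at B on the released structure — sum the simple-span end rotations:
  span AB: triangular load, peak 14.6: 7w₀L³/(360EI) = 7.665/EI
  span AB: UDL 7.2: wL³/(24EI) = 8.1/EI
  span BC: point load 38 at a = 6.4: Pab(L + b)/(6LEI) = 172.9/EI
  relative rotation θ_0 = (15.77 + 172.9)/EI = 188.7/EI
A unit hogging moment at B produces rotation L₁/(3EI) + L₂/(3EI) = 4.2/EI.
Compatibility: M_B·(L₁+L₂)/(3EI) = θ_0, giving M_B = 44.93 kN·m (hogging).

M_B = 44.93 kN·m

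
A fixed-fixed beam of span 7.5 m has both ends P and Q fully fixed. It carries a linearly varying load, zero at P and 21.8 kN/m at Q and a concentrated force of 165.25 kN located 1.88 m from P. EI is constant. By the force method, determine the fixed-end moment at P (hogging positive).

Release both end moments; the primary structure is a simply-supported span PQ with redundants M_P and M_Q.
On the primary (simply-supported) span, the end slopes from the loading are:
  at P: triangular load, peak 21.8: 7w₀L³/(360EI) = 178.8/EI
  at Q: triangular load, peak 21.8: w₀L³/(45EI) = 204.4/EI
  at P: point load 165.25 at a = 1.88: Pab(L + b)/(6LEI) = 509/EI
  at Q: point load 165.25 at a = 1.88: Pab(L + a)/(6LEI) = 363.9/EI
  θ_P0 = 687.9/EI,  θ_Q0 = 568.3/EI
Flexibility coefficients: a unit moment at one end gives L/(3EI) there and L/(6EI) at the far end, so f₁₁ = f₂₂ = 2.5/EI and f₁₂ = f₂₁ = 1.25/EI.
Compatibility — zero rotation at each built-in end:
  2.5 M_P + 1.25 M_Q = 687.9
  1.25 M_P + 2.5 M_Q = 568.3
Solving the pair gives M_P = 215.3 kN·m and M_Q = 119.7 kN·m (hogging).

M_P = 215.3 kN·m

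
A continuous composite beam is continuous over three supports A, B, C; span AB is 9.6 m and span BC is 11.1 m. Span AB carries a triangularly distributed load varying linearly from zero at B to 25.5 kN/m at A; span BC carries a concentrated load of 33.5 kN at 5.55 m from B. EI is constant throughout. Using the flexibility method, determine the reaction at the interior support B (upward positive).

R_B = 77.16 kN

Insert a hinge at B; M_B is the redundant, and each span becomes simply supported.
End slopes at the hinge B, treating each span as simply supported:
  span AB: triangular load, peak 25.5: 7w₀L³/(360EI) = 438.7/EI
  span BC: point load 33.5 at a = 5.55: Pab(L + b)/(6LEI) = 258/EI
  relative rotation θ_0 = (438.7 + 258)/EI = 696.7/EI
A unit hogging moment at B produces rotation L₁/(3EI) + L₂/(3EI) = 6.9/EI.
Slope continuity at B: θ_0 = M_B·6.9/EI, so M_B = 696.7/6.9 = 101 kN·m (hogging).
Span AB, ΣM about A with M_B applied at B: R_B^{AB}·9.6 = 391.7 + 101, so R_B^{AB} = 51.32 kN and R_A = 122.4 − 51.32 = 71.08 kN.
Span BC, ΣM about C: R_B^{BC}·11.1 = 185.9 + 101, so R_B^{BC} = 25.85 kN and R_C = 33.5 − 25.85 = 7.654 kN.
R_B = 51.32 + 25.85 = 77.16 kN.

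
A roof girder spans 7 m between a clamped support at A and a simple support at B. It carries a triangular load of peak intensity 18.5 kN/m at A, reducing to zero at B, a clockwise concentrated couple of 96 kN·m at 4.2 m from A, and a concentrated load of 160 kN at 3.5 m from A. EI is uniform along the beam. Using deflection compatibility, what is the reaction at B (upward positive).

Remove the prop at B; the released (primary) structure is a cantilever built in at A.
Deflection at B on the released cantilever, summing each load's contribution:
  triangular load, peak 18.5 at the fixed end: w₀L⁴/(30EI) = 1481/EI
  clockwise couple 96 at a = 4.2: M₀a(2L − a)/(2EI) = 1976/EI
  point load 160 at a = 3.5: Pa²(3L − a)/(6EI) = 5717/EI
  δ_0 = 9173/EI
Tip deflection under a unit load at B: L³/(3EI) = 114.3/EI.
The prop prevents deflection at B: R_B = δ_0/δ_{BB} = 9173/114.3 = 80.23 kN.

R_B = 80.23 kN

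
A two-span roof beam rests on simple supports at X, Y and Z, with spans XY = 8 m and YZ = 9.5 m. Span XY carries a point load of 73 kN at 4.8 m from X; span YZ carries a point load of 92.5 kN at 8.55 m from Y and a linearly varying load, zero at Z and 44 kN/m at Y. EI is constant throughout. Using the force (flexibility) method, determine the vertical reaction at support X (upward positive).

R_X = 1.877 kN

Release continuity at Y by inserting a hinge; the redundant is the internal moment M_Y. The primary structure is two simply-supported spans XY and YZ.
End slopes at the hinge Y, treating each span as simply supported:
  span XY: point load 73 at a = 4.8: Pab(L + a)/(6LEI) = 299/EI
  span YZ: point load 92.5 at a = 8.55: Pab(L + b)/(6LEI) = 137.7/EI
  span YZ: triangular load, peak 44: w₀L³/(45EI) = 838.3/EI
  relative rotation θ_0 = (299 + 976.1)/EI = 1275/EI
A unit hogging moment at Y produces rotation L₁/(3EI) + L₂/(3EI) = 5.833/EI.
Slope continuity at Y: θ_0 = M_Y·5.833/EI, so M_Y = 1275/5.833 = 218.6 kN·m (hogging).
Span XY, ΣM about X with M_Y applied at Y: R_Y^{XY}·8 = 350.4 + 218.6, so R_Y^{XY} = 71.12 kN and R_X = 73 − 71.12 = 1.877 kN.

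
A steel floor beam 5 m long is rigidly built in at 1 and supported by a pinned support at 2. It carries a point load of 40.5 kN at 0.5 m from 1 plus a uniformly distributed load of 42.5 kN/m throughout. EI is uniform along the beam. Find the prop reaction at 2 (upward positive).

R_2 = 80.27 kN

Take the reaction at 2 as the redundant and release it; the primary structure is a cantilever fixed at 1.
Free-end deflection of the primary structure under the applied loading (downward +):
  point load 40.5 at a = 0.5: Pa²(3L − a)/(6EI) = 24.47/EI
  UDL 42.5: wL⁴/(8EI) = 3320/EI
  δ_0 = 3345/EI
Tip deflection under a unit load at 2: L³/(3EI) = 41.67/EI.
The prop prevents deflection at 2: R_2 = δ_0/δ_{22} = 3345/41.67 = 80.27 kN.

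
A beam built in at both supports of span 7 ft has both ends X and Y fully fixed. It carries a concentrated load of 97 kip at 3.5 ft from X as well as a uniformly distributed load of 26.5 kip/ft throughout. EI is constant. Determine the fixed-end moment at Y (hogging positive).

Take the two fixed-end moments M_X, M_Y as redundants; the released structure is the simple span XY.
Simple-span end rotations at X and Y under the given loads:
  at X: point load 97 at a = 3.5: Pab(L + b)/(6LEI) = 297.1/EI
  at Y: point load 97 at a = 3.5: Pab(L + a)/(6LEI) = 297.1/EI
  at X: UDL 26.5: wL³/(24EI) = 378.7/EI
  at Y: UDL 26.5: wL³/(24EI) = 378.7/EI
  θ_X0 = 675.8/EI,  θ_Y0 = 675.8/EI
Flexibility coefficients: a unit moment at one end gives L/(3EI) there and L/(6EI) at the far end, so f₁₁ = f₂₂ = 2.333/EI and f₁₂ = f₂₁ = 1.167/EI.
Compatibility — zero rotation at each built-in end:
  2.333 M_X + 1.167 M_Y = 675.8
  1.167 M_X + 2.333 M_Y = 675.8
Solving the pair gives M_X = 193.1 kip·ft and M_Y = 193.1 kip·ft (hogging).

M_Y = 193.1 kip·ft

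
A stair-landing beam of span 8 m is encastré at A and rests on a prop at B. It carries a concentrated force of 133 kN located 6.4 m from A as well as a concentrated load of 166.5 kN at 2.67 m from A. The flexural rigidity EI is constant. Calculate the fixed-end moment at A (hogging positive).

M_A = 348.9 kN·m

Release the roller at B. Primary structure: cantilever fixed at A.
Deflection at B on the released cantilever, summing each load's contribution:
  point load 133 at a = 6.4: Pa²(3L − a)/(6EI) = 15980/EI
  point load 166.5 at a = 2.67: Pa²(3L − a)/(6EI) = 4220/EI
  δ_0 = 20200/EI
Tip deflection under a unit load at B: L³/(3EI) = 170.7/EI.
The prop prevents deflection at B: R_B = δ_0/δ_{BB} = 20200/170.7 = 118.4 kN.
Moment equilibrium about A: M_A = Σ(load moments about A) − R_B·L = 1296 − 118.4×8 = 348.9 kN·m.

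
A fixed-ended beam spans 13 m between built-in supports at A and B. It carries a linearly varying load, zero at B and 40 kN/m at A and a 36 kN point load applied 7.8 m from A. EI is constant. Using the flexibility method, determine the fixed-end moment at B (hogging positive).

M_B = 292.7 kN·m

Take the two fixed-end moments M_A, M_B as redundants; the released structure is the simple span AB.
On the primary (simply-supported) span, the end slopes from the loading are:
  at A: triangular load, peak 40: w₀L³/(45EI) = 1953/EI
  at B: triangular load, peak 40: 7w₀L³/(360EI) = 1709/EI
  at A: point load 36 at a = 7.8: Pab(L + b)/(6LEI) = 340.7/EI
  at B: point load 36 at a = 7.8: Pab(L + a)/(6LEI) = 389.4/EI
  θ_A0 = 2294/EI,  θ_B0 = 2098/EI
Flexibility coefficients: a unit moment at one end gives L/(3EI) there and L/(6EI) at the far end, so f₁₁ = f₂₂ = 4.333/EI and f₁₂ = f₂₁ = 2.167/EI.
Compatibility — zero rotation at each built-in end:
  4.333 M_A + 2.167 M_B = 2294
  2.167 M_A + 4.333 M_B = 2098
Solving the pair gives M_A = 382.9 kN·m and M_B = 292.7 kN·m (hogging).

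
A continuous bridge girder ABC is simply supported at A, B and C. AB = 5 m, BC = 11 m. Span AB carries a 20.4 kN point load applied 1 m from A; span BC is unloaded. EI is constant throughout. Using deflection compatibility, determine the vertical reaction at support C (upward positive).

Insert a hinge at B; M_B is the redundant, and each span becomes simply supported.
End slopes at the hinge B, treating each span as simply supported:
  span AB: point load 20.4 at a = 1: Pab(L + a)/(6LEI) = 16.32/EI
  relative rotation θ_0 = (16.32 + 0)/EI = 16.32/EI
A unit hogging moment at B produces rotation L₁/(3EI) + L₂/(3EI) = 5.333/EI.
Slope continuity at B: θ_0 = M_B·5.333/EI, so M_B = 16.32/5.333 = 3.06 kN·m (hogging).
Span BC, ΣM about C: R_B^{BC}·11 = 0 + 3.06, so R_B^{BC} = 0.2782 kN and R_C = 0 − 0.2782 = -0.2782 kN.

R_C = -0.2782 kN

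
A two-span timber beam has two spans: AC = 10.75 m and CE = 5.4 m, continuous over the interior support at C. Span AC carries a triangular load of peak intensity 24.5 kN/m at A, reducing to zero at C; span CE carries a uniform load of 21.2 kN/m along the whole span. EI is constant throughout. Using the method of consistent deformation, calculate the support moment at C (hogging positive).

M_C = 135.8 kN·m

Release continuity at C by inserting a hinge; the redundant is the internal moment M_C. The primary structure is two simply-supported spans AC and CE.
End slopes at the hinge C, treating each span as simply supported:
  span AC: triangular load, peak 24.5: 7w₀L³/(360EI) = 591.8/EI
  span CE: UDL 21.2: wL³/(24EI) = 139.1/EI
  relative rotation θ_0 = (591.8 + 139.1)/EI = 730.9/EI
A unit hogging moment at C produces rotation L₁/(3EI) + L₂/(3EI) = 5.383/EI.
Compatibility: M_C·(L₁+L₂)/(3EI) = θ_0, giving M_C = 135.8 kN·m (hogging).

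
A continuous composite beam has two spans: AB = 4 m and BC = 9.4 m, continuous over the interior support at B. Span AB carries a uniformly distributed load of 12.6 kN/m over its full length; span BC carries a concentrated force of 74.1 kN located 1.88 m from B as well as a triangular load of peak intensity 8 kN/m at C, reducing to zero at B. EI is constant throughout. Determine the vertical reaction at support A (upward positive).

R_A = -1.502 kN

Insert a hinge at B; M_B is the redundant, and each span becomes simply supported.
Rotations at B on the released spans (each span's end-slope, ×1/EI):
  span AB: UDL 12.6: wL³/(24EI) = 33.6/EI
  span BC: point load 74.1 at a = 1.88: Pab(L + b)/(6LEI) = 314.3/EI
  span BC: triangular load, peak 8: 7w₀L³/(360EI) = 129.2/EI
  relative rotation θ_0 = (33.6 + 443.5)/EI = 477.1/EI
A unit hogging moment at B produces rotation L₁/(3EI) + L₂/(3EI) = 4.467/EI.
Compatibility: M_B·(L₁+L₂)/(3EI) = θ_0, giving M_B = 106.8 kN·m (hogging).
Span AB, ΣM about A with M_B applied at B: R_B^{AB}·4 = 100.8 + 106.8, so R_B^{AB} = 51.9 kN and R_A = 50.4 − 51.9 = -1.502 kN.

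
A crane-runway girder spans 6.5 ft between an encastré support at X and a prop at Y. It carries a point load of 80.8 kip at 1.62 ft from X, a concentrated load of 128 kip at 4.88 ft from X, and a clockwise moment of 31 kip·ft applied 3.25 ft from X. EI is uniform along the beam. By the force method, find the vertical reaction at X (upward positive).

R_X = 115.4 kip

Remove the prop at Y; the released (primary) structure is a cantilever built in at X.
Deflection at Y on the released cantilever, summing each load's contribution:
  point load 80.8 at a = 1.62: Pa²(3L − a)/(6EI) = 631.9/EI
  point load 128 at a = 4.88: Pa²(3L − a)/(6EI) = 7428/EI
  clockwise couple 31 at a = 3.25: M₀a(2L − a)/(2EI) = 491.2/EI
  δ_0 = 8551/EI
Flexibility coefficient — unit upward force at Y: δ_{YY} = L³/(3EI) = 91.54/EI.
Compatibility at Y: δ_0 − R_Y·δ_{YY} = 0, so R_Y = 8551/91.54 = 93.41 kip.
Vertical equilibrium: R_X = ΣP − R_Y = 208.8 − 93.41 = 115.4 kip.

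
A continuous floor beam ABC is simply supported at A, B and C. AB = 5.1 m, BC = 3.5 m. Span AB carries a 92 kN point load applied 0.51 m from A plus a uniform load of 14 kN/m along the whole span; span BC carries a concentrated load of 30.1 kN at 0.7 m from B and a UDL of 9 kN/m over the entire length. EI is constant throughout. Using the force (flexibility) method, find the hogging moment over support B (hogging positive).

Take M_B as the redundant. Released structure: two simple spans AB and BC with a hinge at B.
End slopes at the hinge B, treating each span as simply supported:
  span AB: point load 92 at a = 0.51: Pab(L + a)/(6LEI) = 39.48/EI
  span AB: UDL 14: wL³/(24EI) = 77.38/EI
  span BC: point load 30.1 at a = 0.7: Pab(L + b)/(6LEI) = 17.7/EI
  span BC: UDL 9: wL³/(24EI) = 16.08/EI
  relative rotation θ_0 = (116.9 + 33.78)/EI = 150.6/EI
A unit hogging moment at B produces rotation L₁/(3EI) + L₂/(3EI) = 2.867/EI.
Slope continuity at B: θ_0 = M_B·2.867/EI, so M_B = 150.6/2.867 = 52.55 kN·m (hogging).

M_B = 52.55 kN·m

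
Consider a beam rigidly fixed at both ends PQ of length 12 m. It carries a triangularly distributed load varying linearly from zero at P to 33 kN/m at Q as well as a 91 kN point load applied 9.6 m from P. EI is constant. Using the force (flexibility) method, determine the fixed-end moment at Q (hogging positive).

M_Q = 377.4 kN·m

Release both end moments; the primary structure is a simply-supported span PQ with redundants M_P and M_Q.
On the primary (simply-supported) span, the end slopes from the loading are:
  at P: triangular load, peak 33: 7w₀L³/(360EI) = 1109/EI
  at Q: triangular load, peak 33: w₀L³/(45EI) = 1267/EI
  at P: point load 91 at a = 9.6: Pab(L + b)/(6LEI) = 419.3/EI
  at Q: point load 91 at a = 9.6: Pab(L + a)/(6LEI) = 629/EI
  θ_P0 = 1528/EI,  θ_Q0 = 1896/EI
Flexibility coefficients: a unit moment at one end gives L/(3EI) there and L/(6EI) at the far end, so f₁₁ = f₂₂ = 4/EI and f₁₂ = f₂₁ = 2/EI.
Compatibility — zero rotation at each built-in end:
  4 M_P + 2 M_Q = 1528
  2 M_P + 4 M_Q = 1896
Solving the pair gives M_P = 193.3 kN·m and M_Q = 377.4 kN·m (hogging).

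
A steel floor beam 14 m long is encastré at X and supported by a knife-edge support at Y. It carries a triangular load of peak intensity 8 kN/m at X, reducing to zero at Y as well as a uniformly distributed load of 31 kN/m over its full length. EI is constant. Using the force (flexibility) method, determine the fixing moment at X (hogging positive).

Remove the prop at Y; the released (primary) structure is a cantilever built in at X.
Deflection at Y on the released cantilever, summing each load's contribution:
  triangular load, peak 8 at the fixed end: w₀L⁴/(30EI) = 10244/EI
  UDL 31: wL⁴/(8EI) = 148862/EI
  δ_0 = 159106/EI
Tip deflection under a unit load at Y: L³/(3EI) = 914.7/EI.
The prop prevents deflection at Y: R_Y = δ_0/δ_{YY} = 159106/914.7 = 173.9 kN.
Moment equilibrium about X: M_X = Σ(load moments about X) − R_Y·L = 3299 − 173.9×14 = 864 kN·m.

M_X = 864 kN·m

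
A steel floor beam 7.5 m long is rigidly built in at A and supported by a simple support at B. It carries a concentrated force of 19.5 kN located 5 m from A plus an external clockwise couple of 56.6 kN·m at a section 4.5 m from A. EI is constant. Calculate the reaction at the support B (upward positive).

R_B = 19.62 kN

Choose R_B as the redundant. The primary structure is the cantilever fixed at A.
Deflection at B on the released cantilever, summing each load's contribution:
  point load 19.5 at a = 5: Pa²(3L − a)/(6EI) = 1422/EI
  clockwise couple 56.6 at a = 4.5: M₀a(2L − a)/(2EI) = 1337/EI
  δ_0 = 2759/EI
Flexibility coefficient — unit upward force at B: δ_{BB} = L³/(3EI) = 140.6/EI.
Compatibility at B: δ_0 − R_B·δ_{BB} = 0, so R_B = 2759/140.6 = 19.62 kN.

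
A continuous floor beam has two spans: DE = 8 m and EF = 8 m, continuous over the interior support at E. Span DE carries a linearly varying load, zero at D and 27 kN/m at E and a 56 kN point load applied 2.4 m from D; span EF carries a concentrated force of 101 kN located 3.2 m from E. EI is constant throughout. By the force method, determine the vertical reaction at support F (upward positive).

R_F = 19.68 kN

Insert a hinge at E; M_E is the redundant, and each span becomes simply supported.
Rotations at E on the released spans (each span's end-slope, ×1/EI):
  span DE: triangular load, peak 27: w₀L³/(45EI) = 307.2/EI
  span DE: point load 56 at a = 2.4: Pab(L + a)/(6LEI) = 163.1/EI
  span EF: point load 101 at a = 3.2: Pab(L + b)/(6LEI) = 413.7/EI
  relative rotation θ_0 = (470.3 + 413.7)/EI = 884/EI
A unit hogging moment at E produces rotation L₁/(3EI) + L₂/(3EI) = 5.333/EI.
Slope continuity at E: θ_0 = M_E·5.333/EI, so M_E = 884/5.333 = 165.7 kN·m (hogging).
Span EF, ΣM about F: R_E^{EF}·8 = 484.8 + 165.7, so R_E^{EF} = 81.32 kN and R_F = 101 − 81.32 = 19.68 kN.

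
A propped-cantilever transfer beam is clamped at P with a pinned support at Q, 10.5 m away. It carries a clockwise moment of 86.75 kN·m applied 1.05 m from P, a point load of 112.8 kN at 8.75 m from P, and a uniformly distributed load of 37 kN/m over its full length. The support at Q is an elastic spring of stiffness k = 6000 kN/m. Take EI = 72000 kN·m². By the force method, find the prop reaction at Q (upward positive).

R_Q = 225.9 kN

Take the reaction at Q as the redundant and release it; the primary structure is a cantilever fixed at P.
Free-end deflection of the primary structure under the applied loading (downward +):
  clockwise couple 86.75 at a = 1.05: M₀a(2L − a)/(2EI) = 908.6/EI
  point load 112.8 at a = 8.75: Pa²(3L − a)/(6EI) = 32746/EI
  UDL 37: wL⁴/(8EI) = 56217/EI
  δ_0 = 89872/EI
Tip deflection under a unit load at Q: L³/(3EI) = 385.9/EI.
With EI = 72000 kN·m²: δ_0 = 1.2482 m and δ_{QQ} = 0.005359 m/kN.
Compatibility — the spring shortens by R_Q/k under the reaction it provides: δ_0 − R_Q·δ_{QQ} = R_Q/k. With 1/k = 0.000167 m/kN, R_Q = δ_0 / (δ_{QQ} + 1/k) = 1.2482 / (0.005359 + 0.000167) = 225.9 kN.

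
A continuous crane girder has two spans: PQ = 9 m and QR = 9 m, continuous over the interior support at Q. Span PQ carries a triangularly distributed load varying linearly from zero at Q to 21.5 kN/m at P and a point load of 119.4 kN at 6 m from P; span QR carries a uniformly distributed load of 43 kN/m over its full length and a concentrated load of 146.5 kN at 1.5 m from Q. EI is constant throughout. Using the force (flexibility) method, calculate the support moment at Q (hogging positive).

M_Q = 451.9 kN·m

Insert a hinge at Q; M_Q is the redundant, and each span becomes simply supported.
Discontinuity in slope at Q on the released structure — sum the simple-span end rotations:
  span PQ: triangular load, peak 21.5: 7w₀L³/(360EI) = 304.8/EI
  span PQ: point load 119.4 at a = 6: Pab(L + a)/(6LEI) = 597/EI
  span QR: UDL 43: wL³/(24EI) = 1306/EI
  span QR: point load 146.5 at a = 1.5: Pab(L + b)/(6LEI) = 503.6/EI
  relative rotation θ_0 = (901.8 + 1810)/EI = 2711/EI
A unit hogging moment at Q produces rotation L₁/(3EI) + L₂/(3EI) = 6/EI.
Compatibility: M_Q·(L₁+L₂)/(3EI) = θ_0, giving M_Q = 451.9 kN·m (hogging).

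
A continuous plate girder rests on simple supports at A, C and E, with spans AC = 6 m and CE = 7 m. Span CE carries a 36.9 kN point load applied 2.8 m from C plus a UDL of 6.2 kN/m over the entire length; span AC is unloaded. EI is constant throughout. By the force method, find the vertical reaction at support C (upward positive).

R_C = 58.43 kN

Release continuity at C by inserting a hinge; the redundant is the internal moment M_C. The primary structure is two simply-supported spans AC and CE.
Discontinuity in slope at C on the released structure — sum the simple-span end rotations:
  span CE: point load 36.9 at a = 2.8: Pab(L + b)/(6LEI) = 115.7/EI
  span CE: UDL 6.2: wL³/(24EI) = 88.61/EI
  relative rotation θ_0 = (0 + 204.3)/EI = 204.3/EI
A unit hogging moment at C produces rotation L₁/(3EI) + L₂/(3EI) = 4.333/EI.
Compatibility: M_C·(L₁+L₂)/(3EI) = θ_0, giving M_C = 47.15 kN·m (hogging).
Span AC, ΣM about A with M_C applied at C: R_C^{AC}·6 = 0 + 47.15, so R_C^{AC} = 7.859 kN and R_A = 0 − 7.859 = -7.859 kN.
Span CE, ΣM about E: R_C^{CE}·7 = 306.9 + 47.15, so R_C^{CE} = 50.58 kN and R_E = 80.3 − 50.58 = 29.72 kN.
R_C = 7.859 + 50.58 = 58.43 kN.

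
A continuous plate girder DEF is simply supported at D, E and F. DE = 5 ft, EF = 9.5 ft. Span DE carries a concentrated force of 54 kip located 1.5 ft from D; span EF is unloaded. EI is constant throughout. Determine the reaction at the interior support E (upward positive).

R_E = 20.08 kip

Take M_E as the redundant. Released structure: two simple spans DE and EF with a hinge at E.
End slopes at the hinge E, treating each span as simply supported:
  span DE: point load 54 at a = 1.5: Pab(L + a)/(6LEI) = 61.42/EI
  relative rotation θ_0 = (61.42 + 0)/EI = 61.42/EI
A unit hogging moment at E produces rotation L₁/(3EI) + L₂/(3EI) = 4.833/EI.
Slope continuity at E: θ_0 = M_E·4.833/EI, so M_E = 61.42/4.833 = 12.71 kip·ft (hogging).
Span DE, ΣM about D with M_E applied at E: R_E^{DE}·5 = 81 + 12.71, so R_E^{DE} = 18.74 kip and R_D = 54 − 18.74 = 35.26 kip.
Span EF, ΣM about F: R_E^{EF}·9.5 = 0 + 12.71, so R_E^{EF} = 1.338 kip and R_F = 0 − 1.338 = -1.338 kip.
R_E = 18.74 + 1.338 = 20.08 kip.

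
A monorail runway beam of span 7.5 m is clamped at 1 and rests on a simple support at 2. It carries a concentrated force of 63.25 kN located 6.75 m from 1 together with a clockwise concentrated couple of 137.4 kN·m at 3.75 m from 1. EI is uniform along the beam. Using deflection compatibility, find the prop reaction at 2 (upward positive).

R_2 = 74.4 kN

Remove the prop at 2; the released (primary) structure is a cantilever built in at 1.
Primary-structure tip deflection at 2 by superposition:
  point load 63.25 at a = 6.75: Pa²(3L − a)/(6EI) = 7565/EI
  clockwise couple 137.4 at a = 3.75: M₀a(2L − a)/(2EI) = 2898/EI
  δ_0 = 10463/EI
Tip deflection under a unit load at 2: L³/(3EI) = 140.6/EI.
The prop prevents deflection at 2: R_2 = δ_0/δ_{22} = 10463/140.6 = 74.4 kN.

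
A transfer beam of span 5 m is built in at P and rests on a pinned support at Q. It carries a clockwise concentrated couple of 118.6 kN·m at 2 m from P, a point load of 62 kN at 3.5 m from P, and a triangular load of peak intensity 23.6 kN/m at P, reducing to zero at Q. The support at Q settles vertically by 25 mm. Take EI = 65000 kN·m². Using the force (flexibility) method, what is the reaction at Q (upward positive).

R_Q = 30.51 kN

Remove the prop at Q; the released (primary) structure is a cantilever built in at P.
Primary-structure tip deflection at Q by superposition:
  clockwise couple 118.6 at a = 2: M₀a(2L − a)/(2EI) = 948.8/EI
  point load 62 at a = 3.5: Pa²(3L − a)/(6EI) = 1456/EI
  triangular load, peak 23.6 at the fixed end: w₀L⁴/(30EI) = 491.7/EI
  δ_0 = 2896/EI
Tip deflection under a unit load at Q: L³/(3EI) = 41.67/EI.
With EI = 65000 kN·m²: δ_0 = 0.044557 m and δ_{QQ} = 0.000641 m/kN.
Compatibility — the beam at Q must follow the support down by 0.025 m: δ_0 − R_Q·δ_{QQ} = 0.025, so R_Q = (0.044557 − 0.025)/0.000641 = 30.51 kN.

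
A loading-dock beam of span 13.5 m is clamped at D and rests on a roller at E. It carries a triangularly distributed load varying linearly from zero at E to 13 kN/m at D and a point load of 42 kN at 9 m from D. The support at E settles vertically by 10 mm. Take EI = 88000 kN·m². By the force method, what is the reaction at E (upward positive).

R_E = 38.25 kN

Choose R_E as the redundant. The primary structure is the cantilever fixed at D.
Free-end deflection of the primary structure under the applied loading (downward +):
  triangular load, peak 13 at the fixed end: w₀L⁴/(30EI) = 14393/EI
  point load 42 at a = 9: Pa²(3L − a)/(6EI) = 17860/EI
  δ_0 = 32254/EI
Tip deflection under a unit load at E: L³/(3EI) = 820.1/EI.
With EI = 88000 kN·m²: δ_0 = 0.36652 m and δ_{EE} = 0.00932 m/kN.
Compatibility — the beam at E must follow the support down by 0.01 m: δ_0 − R_E·δ_{EE} = 0.01, so R_E = (0.36652 − 0.01)/0.00932 = 38.25 kN.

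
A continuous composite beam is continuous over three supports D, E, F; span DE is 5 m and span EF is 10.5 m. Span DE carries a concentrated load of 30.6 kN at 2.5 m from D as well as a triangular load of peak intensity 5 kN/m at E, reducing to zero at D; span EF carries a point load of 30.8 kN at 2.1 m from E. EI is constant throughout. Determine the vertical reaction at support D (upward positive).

Release continuity at E by inserting a hinge; the redundant is the internal moment M_E. The primary structure is two simply-supported spans DE and EF.
Rotations at E on the released spans (each span's end-slope, ×1/EI):
  span DE: point load 30.6 at a = 2.5: Pab(L + a)/(6LEI) = 47.81/EI
  span DE: triangular load, peak 5: w₀L³/(45EI) = 13.89/EI
  span EF: point load 30.8 at a = 2.1: Pab(L + b)/(6LEI) = 163/EI
  relative rotation θ_0 = (61.7 + 163)/EI = 224.7/EI
A unit hogging moment at E produces rotation L₁/(3EI) + L₂/(3EI) = 5.167/EI.
Compatibility: M_E·(L₁+L₂)/(3EI) = θ_0, giving M_E = 43.49 kN·m (hogging).
Span DE, ΣM about D with M_E applied at E: R_E^{DE}·5 = 118.2 + 43.49, so R_E^{DE} = 32.33 kN and R_D = 43.1 − 32.33 = 10.77 kN.

R_D = 10.77 kN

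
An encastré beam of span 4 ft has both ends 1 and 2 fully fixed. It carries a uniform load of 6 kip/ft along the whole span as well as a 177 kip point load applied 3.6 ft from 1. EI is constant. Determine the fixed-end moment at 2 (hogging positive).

M_2 = 65.35 kip·ft

Take the two fixed-end moments M_1, M_2 as redundants; the released structure is the simple span 12.
Simple-span end rotations at 1 and 2 under the given loads:
  at 1: UDL 6: wL³/(24EI) = 16/EI
  at 2: UDL 6: wL³/(24EI) = 16/EI
  at 1: point load 177 at a = 3.6: Pab(L + b)/(6LEI) = 46.73/EI
  at 2: point load 177 at a = 3.6: Pab(L + a)/(6LEI) = 80.71/EI
  θ_10 = 62.73/EI,  θ_20 = 96.71/EI
Flexibility coefficients: a unit moment at one end gives L/(3EI) there and L/(6EI) at the far end, so f₁₁ = f₂₂ = 1.333/EI and f₁₂ = f₂₁ = 0.6667/EI.
Compatibility — zero rotation at each built-in end:
  1.333 M_1 + 0.6667 M_2 = 62.73
  0.6667 M_1 + 1.333 M_2 = 96.71
Solving the pair gives M_1 = 14.37 kip·ft and M_2 = 65.35 kip·ft (hogging).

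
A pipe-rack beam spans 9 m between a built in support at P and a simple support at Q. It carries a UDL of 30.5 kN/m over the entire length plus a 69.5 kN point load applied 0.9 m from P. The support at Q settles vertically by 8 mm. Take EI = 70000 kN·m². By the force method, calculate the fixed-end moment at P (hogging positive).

M_P = 383 kN·m

Remove the prop at Q; the released (primary) structure is a cantilever built in at P.
Deflection at Q on the released cantilever, summing each load's contribution:
  UDL 30.5: wL⁴/(8EI) = 25014/EI
  point load 69.5 at a = 0.9: Pa²(3L − a)/(6EI) = 244.9/EI
  δ_0 = 25259/EI
Flexibility coefficient — unit upward force at Q: δ_{QQ} = L³/(3EI) = 243/EI.
With EI = 70000 kN·m²: δ_0 = 0.36084 m and δ_{QQ} = 0.003471 m/kN.
Compatibility — the beam at Q must follow the support down by 0.008 m: δ_0 − R_Q·δ_{QQ} = 0.008, so R_Q = (0.36084 − 0.008)/0.003471 = 101.6 kN.
Moment equilibrium about P: M_P = Σ(load moments about P) − R_Q·L = 1298 − 101.6×9 = 383 kN·m.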